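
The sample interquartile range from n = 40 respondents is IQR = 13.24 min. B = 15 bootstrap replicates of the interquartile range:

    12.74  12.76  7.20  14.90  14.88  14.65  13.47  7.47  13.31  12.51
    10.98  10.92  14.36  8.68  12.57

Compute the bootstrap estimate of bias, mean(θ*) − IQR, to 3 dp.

bias = −1.147

mean(θ*) = (12.74 + 12.76 + 7.20 + 14.90 + 14.88 + 14.65 + 13.47 + 7.47 + 13.31 + 12.51 + 10.98 + 10.92 + 14.36 + 8.68 + 12.57) / 15 = 12.0933
bias = 12.0933 − 13.24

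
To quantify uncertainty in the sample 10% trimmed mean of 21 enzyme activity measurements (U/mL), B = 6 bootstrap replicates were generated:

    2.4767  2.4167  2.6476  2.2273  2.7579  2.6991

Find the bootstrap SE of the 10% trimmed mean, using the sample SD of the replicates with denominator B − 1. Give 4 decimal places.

SE* = 0.2007

Bootstrap SE is the standard deviation of the 6 replicate 10% trimmed means.
Mean of replicates: (2.4767 + 2.4167 + 2.6476 + 2.2273 + 2.7579 + 2.6991) / 6 = 15.22530 / 6 = 2.53755
Sum of squared deviations: (−0.06085)² + (−0.12085)² + (+0.11005)² + (−0.31025)² + (+0.22035)² + (+0.16155)² = 0.20133
Variance = 0.20133 / 5 = 0.04027
SE* = √0.04027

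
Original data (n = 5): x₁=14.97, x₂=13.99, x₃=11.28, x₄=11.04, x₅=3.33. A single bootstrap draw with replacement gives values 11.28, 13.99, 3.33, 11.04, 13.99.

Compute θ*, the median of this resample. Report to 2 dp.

θ* = 11.28

Sorted: 3.33, 11.04, 11.28, 13.99, 13.99
Median = middle value = 11.28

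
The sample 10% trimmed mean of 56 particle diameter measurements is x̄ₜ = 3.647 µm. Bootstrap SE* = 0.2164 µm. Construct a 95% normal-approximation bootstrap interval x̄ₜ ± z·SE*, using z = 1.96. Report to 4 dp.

(3.2229, 4.0711)

Margin = 1.96 × 0.2164 = 0.42414
Interval: 3.647 ± 0.42414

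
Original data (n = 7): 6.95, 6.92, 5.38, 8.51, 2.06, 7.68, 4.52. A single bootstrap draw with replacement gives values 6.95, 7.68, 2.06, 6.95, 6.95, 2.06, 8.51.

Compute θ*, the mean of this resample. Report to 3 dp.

Mean = (6.95 + 7.68 + 2.06 + 6.95 + 6.95 + 2.06 + 8.51) / 7 = 41.160 / 7 = 5.880

θ* = 5.880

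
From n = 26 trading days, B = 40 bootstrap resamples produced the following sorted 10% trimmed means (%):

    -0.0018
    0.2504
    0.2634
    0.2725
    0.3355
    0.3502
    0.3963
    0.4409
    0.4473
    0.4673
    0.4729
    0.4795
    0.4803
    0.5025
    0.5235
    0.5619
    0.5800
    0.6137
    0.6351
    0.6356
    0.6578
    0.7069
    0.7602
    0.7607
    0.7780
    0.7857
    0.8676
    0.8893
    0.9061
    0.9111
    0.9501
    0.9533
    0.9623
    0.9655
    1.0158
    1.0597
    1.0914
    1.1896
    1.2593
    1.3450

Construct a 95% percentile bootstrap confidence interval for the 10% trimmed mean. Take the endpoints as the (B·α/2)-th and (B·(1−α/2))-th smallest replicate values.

α = 0.05; lower rank = 40 × 0.025 = 1; upper rank = 40 × 0.975 = 39.
The 1st smallest replicate is -0.0018; the 39th is 1.2593.

(-0.0018, 1.2593)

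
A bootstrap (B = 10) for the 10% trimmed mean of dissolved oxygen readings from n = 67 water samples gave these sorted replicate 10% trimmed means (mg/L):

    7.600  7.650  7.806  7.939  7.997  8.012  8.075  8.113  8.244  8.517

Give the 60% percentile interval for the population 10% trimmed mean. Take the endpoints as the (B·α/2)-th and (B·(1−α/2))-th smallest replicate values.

(7.650, 8.113)

α = 0.40; lower rank = 10 × 0.200 = 2; upper rank = 10 × 0.800 = 8.
The 2nd smallest replicate is 7.650; the 8th is 8.113.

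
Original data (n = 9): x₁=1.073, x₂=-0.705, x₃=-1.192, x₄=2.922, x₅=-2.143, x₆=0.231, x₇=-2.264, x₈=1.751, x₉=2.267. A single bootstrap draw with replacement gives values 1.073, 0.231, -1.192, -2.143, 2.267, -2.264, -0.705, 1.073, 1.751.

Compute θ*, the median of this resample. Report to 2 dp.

θ* = 0.23

Sorted: -2.264, -2.143, -1.192, -0.705, 0.231, 1.073, 1.073, 1.751, 2.267
Median = middle value = 0.23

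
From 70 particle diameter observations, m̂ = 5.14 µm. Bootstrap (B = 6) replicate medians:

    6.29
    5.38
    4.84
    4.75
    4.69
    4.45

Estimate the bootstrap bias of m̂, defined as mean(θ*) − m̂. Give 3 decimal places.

mean(θ*) = (6.29 + 5.38 + 4.84 + 4.75 + 4.69 + 4.45) / 6 = 5.0667
bias = 5.0667 − 5.14

bias = −0.073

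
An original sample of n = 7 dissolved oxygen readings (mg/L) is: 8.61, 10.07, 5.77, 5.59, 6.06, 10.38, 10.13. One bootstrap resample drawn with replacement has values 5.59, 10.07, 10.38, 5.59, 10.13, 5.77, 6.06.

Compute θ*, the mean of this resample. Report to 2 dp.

Mean = (5.59 + 10.07 + 10.38 + 5.59 + 10.13 + 5.77 + 6.06) / 7 = 53.590 / 7 = 7.66

θ* = 7.66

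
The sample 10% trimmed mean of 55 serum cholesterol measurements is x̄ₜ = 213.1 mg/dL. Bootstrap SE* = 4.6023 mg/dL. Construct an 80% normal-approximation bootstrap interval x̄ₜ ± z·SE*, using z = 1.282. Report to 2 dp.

(207.20, 219.00)

Margin = 1.282 × 4.6023 = 5.900
Interval: 213.1 ± 5.900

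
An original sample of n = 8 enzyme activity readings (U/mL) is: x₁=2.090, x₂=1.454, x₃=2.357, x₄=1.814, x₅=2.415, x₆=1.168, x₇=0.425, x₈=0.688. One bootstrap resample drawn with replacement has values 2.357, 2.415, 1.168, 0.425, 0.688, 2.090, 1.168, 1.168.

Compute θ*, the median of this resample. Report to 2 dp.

Sorted: 0.425, 0.688, 1.168, 1.168, 1.168, 2.090, 2.357, 2.415
Median = average of the two middle values = 1.17

θ* = 1.17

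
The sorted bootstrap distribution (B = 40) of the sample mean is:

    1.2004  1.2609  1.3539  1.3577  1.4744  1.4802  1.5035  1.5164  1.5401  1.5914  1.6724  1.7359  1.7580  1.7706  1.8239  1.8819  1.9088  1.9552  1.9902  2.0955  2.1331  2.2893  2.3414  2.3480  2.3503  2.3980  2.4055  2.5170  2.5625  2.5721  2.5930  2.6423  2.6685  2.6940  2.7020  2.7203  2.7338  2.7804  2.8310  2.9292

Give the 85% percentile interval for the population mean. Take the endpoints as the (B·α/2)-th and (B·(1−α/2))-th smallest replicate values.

(1.3539, 2.7338)

α = 0.15; lower rank = 40 × 0.075 = 3; upper rank = 40 × 0.925 = 37.
The 3rd smallest replicate is 1.3539; the 37th is 2.7338.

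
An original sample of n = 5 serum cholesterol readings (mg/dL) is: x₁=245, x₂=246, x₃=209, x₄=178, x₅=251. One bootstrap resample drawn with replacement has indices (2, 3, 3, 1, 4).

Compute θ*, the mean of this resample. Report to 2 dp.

θ* = 217.40

Resample values: 246, 209, 209, 245, 178.
Mean = (246 + 209 + 209 + 245 + 178) / 5 = 1087.0 / 5 = 217.40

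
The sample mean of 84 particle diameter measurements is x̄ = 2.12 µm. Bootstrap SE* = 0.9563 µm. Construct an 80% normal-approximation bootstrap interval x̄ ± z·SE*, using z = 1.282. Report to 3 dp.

(0.894, 3.346)

Margin = 1.282 × 0.9563 = 1.2260
Interval: 2.12 ± 1.2260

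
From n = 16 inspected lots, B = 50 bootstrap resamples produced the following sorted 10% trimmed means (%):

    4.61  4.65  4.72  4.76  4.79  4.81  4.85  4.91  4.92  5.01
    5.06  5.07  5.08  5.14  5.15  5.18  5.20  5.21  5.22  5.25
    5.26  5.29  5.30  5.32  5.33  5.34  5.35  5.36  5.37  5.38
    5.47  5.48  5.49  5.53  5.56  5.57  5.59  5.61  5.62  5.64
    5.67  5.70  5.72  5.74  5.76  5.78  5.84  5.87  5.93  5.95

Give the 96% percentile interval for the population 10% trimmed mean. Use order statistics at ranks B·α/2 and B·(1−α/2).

(4.61, 5.93)

α = 0.04; lower rank = 50 × 0.020 = 1; upper rank = 50 × 0.980 = 49.
The 1st smallest replicate is 4.61; the 49th is 5.93.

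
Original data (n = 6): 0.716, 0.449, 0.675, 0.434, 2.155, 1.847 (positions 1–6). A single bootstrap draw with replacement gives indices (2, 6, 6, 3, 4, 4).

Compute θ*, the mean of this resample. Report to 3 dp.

Resample values: 0.449, 1.847, 1.847, 0.675, 0.434, 0.434.
Mean = (0.449 + 1.847 + 1.847 + 0.675 + 0.434 + 0.434) / 6 = 5.6860 / 6 = 0.948

θ* = 0.948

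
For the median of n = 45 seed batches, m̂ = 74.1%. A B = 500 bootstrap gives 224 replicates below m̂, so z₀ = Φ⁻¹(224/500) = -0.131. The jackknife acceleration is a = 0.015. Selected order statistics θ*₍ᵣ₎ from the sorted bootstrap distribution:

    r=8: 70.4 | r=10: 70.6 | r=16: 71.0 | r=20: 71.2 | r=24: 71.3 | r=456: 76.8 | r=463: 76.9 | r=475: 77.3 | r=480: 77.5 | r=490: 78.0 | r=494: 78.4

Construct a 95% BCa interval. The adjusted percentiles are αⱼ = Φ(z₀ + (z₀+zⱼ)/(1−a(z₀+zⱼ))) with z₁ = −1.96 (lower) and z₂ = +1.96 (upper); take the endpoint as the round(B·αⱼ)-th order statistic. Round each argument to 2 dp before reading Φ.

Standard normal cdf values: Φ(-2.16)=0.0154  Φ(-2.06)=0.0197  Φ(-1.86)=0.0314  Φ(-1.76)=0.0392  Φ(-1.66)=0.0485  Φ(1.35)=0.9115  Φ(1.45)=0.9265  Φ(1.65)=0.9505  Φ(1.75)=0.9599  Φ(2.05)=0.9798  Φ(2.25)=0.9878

(70.4, 77.5)

Lower: z₀ + z₁ = -0.131 + (-1.960) = -2.091; 1 − a(z₀+z₁) = 1 − (0.015)(-2.091) = 1.0314; argument = -0.131 + (-2.091)/1.0314 = -2.1584 → -2.16.
α₁ = Φ(-2.16) = 0.0154; rank = round(500 × 0.0154) = 8; θ*₍8₎ = 70.4.
Upper: z₀ + z₂ = 1.829; 1 − a(z₀+z₂) = 0.9726; argument = 1.7496 → 1.75; α₂ = 0.9599; rank = 480; θ*₍480₎ = 77.5.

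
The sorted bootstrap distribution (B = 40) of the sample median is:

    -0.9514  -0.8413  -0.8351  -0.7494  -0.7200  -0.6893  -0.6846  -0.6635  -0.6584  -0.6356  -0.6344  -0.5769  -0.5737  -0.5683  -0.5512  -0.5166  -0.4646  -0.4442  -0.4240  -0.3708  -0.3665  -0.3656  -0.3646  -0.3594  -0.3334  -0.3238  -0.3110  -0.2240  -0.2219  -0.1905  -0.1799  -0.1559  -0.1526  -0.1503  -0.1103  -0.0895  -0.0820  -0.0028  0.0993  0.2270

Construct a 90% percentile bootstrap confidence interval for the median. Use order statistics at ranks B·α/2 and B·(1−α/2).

α = 0.10; lower rank = 40 × 0.050 = 2; upper rank = 40 × 0.950 = 38.
The 2nd smallest replicate is -0.8413; the 38th is -0.0028.

(-0.8413, -0.0028)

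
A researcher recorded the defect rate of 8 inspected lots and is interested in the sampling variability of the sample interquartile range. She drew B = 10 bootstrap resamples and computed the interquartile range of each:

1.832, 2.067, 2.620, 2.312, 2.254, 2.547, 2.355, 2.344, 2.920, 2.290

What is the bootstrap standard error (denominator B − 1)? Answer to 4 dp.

Bootstrap SE is the standard deviation of the 10 replicate interquartile ranges.
Mean of replicates: (1.832 + 2.067 + 2.620 + 2.312 + 2.254 + 2.547 + 2.355 + 2.344 + 2.920 + 2.290) / 10 = 23.54100 / 10 = 2.35410
Sum of squared deviations: (−0.52210)² + (−0.28710)² + (+0.26590)² + (−0.04210)² + (−0.10010)² + (+0.19290)² + (+0.00090)² + (−0.01010)² + (+0.56590)² + (−0.06410)² = 0.79917
Variance = 0.79917 / 9 = 0.08880
SE* = √0.08880

SE* = 0.2980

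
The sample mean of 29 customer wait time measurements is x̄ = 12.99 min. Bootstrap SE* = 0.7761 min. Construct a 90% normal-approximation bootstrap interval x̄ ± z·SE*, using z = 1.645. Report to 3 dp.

(11.713, 14.267)

Margin = 1.645 × 0.7761 = 1.2767
Interval: 12.99 ± 1.2767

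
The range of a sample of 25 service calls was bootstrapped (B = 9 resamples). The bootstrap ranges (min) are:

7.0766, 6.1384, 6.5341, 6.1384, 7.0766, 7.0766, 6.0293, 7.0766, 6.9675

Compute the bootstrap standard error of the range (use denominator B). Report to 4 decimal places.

SE* = 0.4401

Bootstrap SE is the standard deviation of the 9 replicate ranges.
Mean of replicates: (7.0766 + 6.1384 + 6.5341 + 6.1384 + 7.0766 + 7.0766 + 6.0293 + 7.0766 + 6.9675) / 9 = 60.11410 / 9 = 6.67934
Sum of squared deviations: (+0.39726)² + (−0.54094)² + (−0.14524)² + (−0.54094)² + (+0.39726)² + (+0.39726)² + (−0.65004)² + (+0.39726)² + (+0.28816)² = 1.74318
Variance = 1.74318 / 9 = 0.19369
SE* = √0.19369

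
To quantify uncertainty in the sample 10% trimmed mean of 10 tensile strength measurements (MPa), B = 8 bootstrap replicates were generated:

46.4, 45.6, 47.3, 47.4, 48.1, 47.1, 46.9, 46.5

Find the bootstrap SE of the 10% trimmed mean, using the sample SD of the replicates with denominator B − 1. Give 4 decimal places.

Bootstrap SE is the standard deviation of the 8 replicate 10% trimmed means.
Mean of replicates: (46.4 + 45.6 + 47.3 + 47.4 + 48.1 + 47.1 + 46.9 + 46.5) / 8 = 375.30000 / 8 = 46.91250
Sum of squared deviations: (−0.51250)² + (−1.31250)² + (+0.38750)² + (+0.48750)² + (+1.18750)² + (+0.18750)² + (−0.01250)² + (−0.41250)² = 3.98875
Variance = 3.98875 / 7 = 0.56982
SE* = √0.56982

SE* = 0.7549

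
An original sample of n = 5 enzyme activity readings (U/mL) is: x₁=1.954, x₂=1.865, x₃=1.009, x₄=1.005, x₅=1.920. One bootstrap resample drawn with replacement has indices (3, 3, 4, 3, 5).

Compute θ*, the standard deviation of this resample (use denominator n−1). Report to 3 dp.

θ* = 0.408

Resample values: 1.009, 1.009, 1.005, 1.009, 1.920.
Mean = 1.1904; sum of squared deviations = 0.6654
s² = 0.6654 / 4 = 0.1664
s = √0.1664 = 0.408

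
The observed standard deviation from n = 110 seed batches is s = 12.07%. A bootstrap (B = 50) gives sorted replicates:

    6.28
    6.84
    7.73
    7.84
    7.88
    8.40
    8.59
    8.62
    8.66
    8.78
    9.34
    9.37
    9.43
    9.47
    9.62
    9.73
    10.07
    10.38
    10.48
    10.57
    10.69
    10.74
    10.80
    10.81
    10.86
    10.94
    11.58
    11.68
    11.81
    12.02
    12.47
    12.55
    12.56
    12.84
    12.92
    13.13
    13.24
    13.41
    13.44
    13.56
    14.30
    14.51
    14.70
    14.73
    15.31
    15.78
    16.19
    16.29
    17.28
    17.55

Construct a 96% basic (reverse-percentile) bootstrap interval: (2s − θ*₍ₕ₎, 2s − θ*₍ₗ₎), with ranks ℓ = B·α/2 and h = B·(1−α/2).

Percentile endpoints at ranks 1 and 49: θ*₍1₎ = 6.28, θ*₍49₎ = 17.28.
Basic interval reflects these around s:
  lower = 2 × 12.07 − 17.28 = 6.86
  upper = 2 × 12.07 − 6.28 = 17.86

(6.86, 17.86)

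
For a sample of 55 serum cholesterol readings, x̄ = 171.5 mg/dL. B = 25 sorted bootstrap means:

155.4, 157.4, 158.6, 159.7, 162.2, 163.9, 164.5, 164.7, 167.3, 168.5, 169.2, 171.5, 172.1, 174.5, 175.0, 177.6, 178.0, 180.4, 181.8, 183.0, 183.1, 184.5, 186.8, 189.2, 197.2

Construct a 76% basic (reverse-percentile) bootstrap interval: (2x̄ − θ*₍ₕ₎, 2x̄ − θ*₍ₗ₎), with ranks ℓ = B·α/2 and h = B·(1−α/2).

Percentile endpoints at ranks 3 and 22: θ*₍3₎ = 158.6, θ*₍22₎ = 184.5.
Basic interval reflects these around x̄:
  lower = 2 × 171.5 − 184.5 = 158.5
  upper = 2 × 171.5 − 158.6 = 184.4

(158.5, 184.4)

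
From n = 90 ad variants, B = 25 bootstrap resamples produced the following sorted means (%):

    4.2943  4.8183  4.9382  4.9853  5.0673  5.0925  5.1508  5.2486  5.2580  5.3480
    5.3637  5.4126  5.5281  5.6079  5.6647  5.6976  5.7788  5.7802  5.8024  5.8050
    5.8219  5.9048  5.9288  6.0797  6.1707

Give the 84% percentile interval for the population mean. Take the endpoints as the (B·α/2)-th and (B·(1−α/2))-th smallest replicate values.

(4.8183, 5.9288)

α = 0.16; lower rank = 25 × 0.080 = 2; upper rank = 25 × 0.920 = 23.
The 2nd smallest replicate is 4.8183; the 23rd is 5.9288.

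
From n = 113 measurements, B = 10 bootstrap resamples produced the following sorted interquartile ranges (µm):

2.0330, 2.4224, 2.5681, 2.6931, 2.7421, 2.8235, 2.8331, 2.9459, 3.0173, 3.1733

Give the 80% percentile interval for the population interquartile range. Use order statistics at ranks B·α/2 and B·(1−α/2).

(2.0330, 3.0173)

α = 0.20; lower rank = 10 × 0.100 = 1; upper rank = 10 × 0.900 = 9.
The 1st smallest replicate is 2.0330; the 9th is 3.0173.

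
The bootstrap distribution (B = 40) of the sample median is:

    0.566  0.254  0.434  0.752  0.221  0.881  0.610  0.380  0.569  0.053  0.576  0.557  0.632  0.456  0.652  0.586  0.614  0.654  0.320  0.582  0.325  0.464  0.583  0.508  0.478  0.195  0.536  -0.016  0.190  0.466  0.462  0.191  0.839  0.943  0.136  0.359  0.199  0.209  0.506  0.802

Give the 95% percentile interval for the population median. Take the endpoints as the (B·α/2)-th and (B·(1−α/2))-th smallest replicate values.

Sorted replicates: -0.016, 0.053, 0.136, 0.190, 0.191, 0.195, 0.199, 0.209, 0.221, 0.254, 0.320, 0.325, 0.359, 0.380, 0.434, 0.456, 0.462, 0.464, 0.466, 0.478, 0.506, 0.508, 0.536, 0.557, 0.566, 0.569, 0.576, 0.582, 0.583, 0.586, 0.610, 0.614, 0.632, 0.652, 0.654, 0.752, 0.802, 0.839, 0.881, 0.943
α = 0.05; lower rank = 40 × 0.025 = 1; upper rank = 40 × 0.975 = 39.
The 1st smallest replicate is -0.016; the 39th is 0.881.

(-0.016, 0.881)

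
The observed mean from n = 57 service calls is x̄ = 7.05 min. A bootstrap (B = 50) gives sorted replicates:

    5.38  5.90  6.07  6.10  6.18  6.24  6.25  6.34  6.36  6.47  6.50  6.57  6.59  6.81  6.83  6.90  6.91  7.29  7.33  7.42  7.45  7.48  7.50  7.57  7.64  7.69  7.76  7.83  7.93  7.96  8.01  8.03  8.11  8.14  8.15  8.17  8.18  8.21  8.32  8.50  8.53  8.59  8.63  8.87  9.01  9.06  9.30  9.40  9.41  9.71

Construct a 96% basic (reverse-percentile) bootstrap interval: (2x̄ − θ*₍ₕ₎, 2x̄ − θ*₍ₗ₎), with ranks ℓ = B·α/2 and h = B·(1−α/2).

(4.69, 8.72)

Percentile endpoints at ranks 1 and 49: θ*₍1₎ = 5.38, θ*₍49₎ = 9.41.
Basic interval reflects these around x̄:
  lower = 2 × 7.05 − 9.41 = 4.69
  upper = 2 × 7.05 − 5.38 = 8.72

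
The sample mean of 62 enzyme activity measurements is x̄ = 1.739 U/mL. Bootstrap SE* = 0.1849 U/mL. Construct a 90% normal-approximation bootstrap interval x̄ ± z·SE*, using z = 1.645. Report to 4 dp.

(1.4348, 2.0432)

Margin = 1.645 × 0.1849 = 0.30416
Interval: 1.739 ± 0.30416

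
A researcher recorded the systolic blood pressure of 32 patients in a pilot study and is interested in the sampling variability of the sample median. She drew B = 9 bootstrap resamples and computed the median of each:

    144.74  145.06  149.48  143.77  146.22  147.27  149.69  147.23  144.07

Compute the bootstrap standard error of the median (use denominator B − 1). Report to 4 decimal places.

SE* = 2.1990

Bootstrap SE is the standard deviation of the 9 replicate medians.
Mean of replicates: (144.74 + 145.06 + 149.48 + 143.77 + 146.22 + 147.27 + 149.69 + 147.23 + 144.07) / 9 = 1317.53000 / 9 = 146.39222
Sum of squared deviations: (−1.65222)² + (−1.33222)² + (+3.08778)² + (−2.62222)² + (−0.17222)² + (+0.87778)² + (+3.29778)² + (+0.83778)² + (−2.32222)² = 38.68516
Variance = 38.68516 / 8 = 4.83564
SE* = √4.83564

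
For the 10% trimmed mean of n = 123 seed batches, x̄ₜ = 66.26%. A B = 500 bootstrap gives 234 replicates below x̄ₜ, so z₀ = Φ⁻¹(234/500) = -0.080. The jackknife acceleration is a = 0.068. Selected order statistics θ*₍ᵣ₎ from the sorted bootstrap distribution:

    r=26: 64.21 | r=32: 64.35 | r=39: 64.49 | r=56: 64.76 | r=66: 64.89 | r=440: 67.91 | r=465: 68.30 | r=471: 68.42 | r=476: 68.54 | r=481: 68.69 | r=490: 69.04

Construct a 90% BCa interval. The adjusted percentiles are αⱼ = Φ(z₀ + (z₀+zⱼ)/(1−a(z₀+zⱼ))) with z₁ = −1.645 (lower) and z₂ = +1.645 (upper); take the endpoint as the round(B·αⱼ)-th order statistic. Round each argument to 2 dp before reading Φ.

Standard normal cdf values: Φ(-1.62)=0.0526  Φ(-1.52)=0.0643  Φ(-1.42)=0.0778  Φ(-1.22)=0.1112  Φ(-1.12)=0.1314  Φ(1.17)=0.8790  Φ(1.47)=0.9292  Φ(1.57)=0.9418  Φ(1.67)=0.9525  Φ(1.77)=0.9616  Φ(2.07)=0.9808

(64.21, 68.54)

Lower: z₀ + z₁ = -0.080 + (-1.645) = -1.725; 1 − a(z₀+z₁) = 1 − (0.068)(-1.725) = 1.1173; argument = -0.080 + (-1.725)/1.1173 = -1.6239 → -1.62.
α₁ = Φ(-1.62) = 0.0526; rank = round(500 × 0.0526) = 26; θ*₍26₎ = 64.21.
Upper: z₀ + z₂ = 1.565; 1 − a(z₀+z₂) = 0.8936; argument = 1.6714 → 1.67; α₂ = 0.9525; rank = 476; θ*₍476₎ = 68.54.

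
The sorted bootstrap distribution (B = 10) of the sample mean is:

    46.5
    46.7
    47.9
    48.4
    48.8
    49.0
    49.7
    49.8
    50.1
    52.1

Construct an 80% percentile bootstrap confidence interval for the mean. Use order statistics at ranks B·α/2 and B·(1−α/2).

(46.5, 50.1)

α = 0.20; lower rank = 10 × 0.100 = 1; upper rank = 10 × 0.900 = 9.
The 1st smallest replicate is 46.5; the 9th is 50.1.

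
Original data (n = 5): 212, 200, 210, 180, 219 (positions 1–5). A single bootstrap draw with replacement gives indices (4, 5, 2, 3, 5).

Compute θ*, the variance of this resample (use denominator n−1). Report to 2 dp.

Resample values: 180, 219, 200, 210, 219.
Mean = 205.6000; sum of squared deviations = 1065.2000
s² = 1065.2000 / 4 = 266.3000

θ* = 266.30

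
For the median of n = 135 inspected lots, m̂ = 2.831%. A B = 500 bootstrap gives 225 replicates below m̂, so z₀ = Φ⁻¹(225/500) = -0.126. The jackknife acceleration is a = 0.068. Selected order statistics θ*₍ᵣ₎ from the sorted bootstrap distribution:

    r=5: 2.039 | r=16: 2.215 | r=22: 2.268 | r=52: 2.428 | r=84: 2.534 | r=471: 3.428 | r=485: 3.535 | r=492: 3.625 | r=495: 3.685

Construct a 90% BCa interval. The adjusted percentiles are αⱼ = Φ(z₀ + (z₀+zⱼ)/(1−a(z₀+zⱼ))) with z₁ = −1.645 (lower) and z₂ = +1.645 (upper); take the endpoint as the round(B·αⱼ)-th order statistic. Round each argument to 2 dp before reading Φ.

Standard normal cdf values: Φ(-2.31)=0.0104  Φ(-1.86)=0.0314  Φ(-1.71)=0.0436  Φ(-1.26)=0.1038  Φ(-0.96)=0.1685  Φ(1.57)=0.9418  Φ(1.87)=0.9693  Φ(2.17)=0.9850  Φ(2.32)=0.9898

Lower: z₀ + z₁ = -0.126 + (-1.645) = -1.771; 1 − a(z₀+z₁) = 1 − (0.068)(-1.771) = 1.1204; argument = -0.126 + (-1.771)/1.1204 = -1.7066 → -1.71.
α₁ = Φ(-1.71) = 0.0436; rank = round(500 × 0.0436) = 22; θ*₍22₎ = 2.268.
Upper: z₀ + z₂ = 1.519; 1 − a(z₀+z₂) = 0.8967; argument = 1.5680 → 1.57; α₂ = 0.9418; rank = 471; θ*₍471₎ = 3.428.

(2.268, 3.428)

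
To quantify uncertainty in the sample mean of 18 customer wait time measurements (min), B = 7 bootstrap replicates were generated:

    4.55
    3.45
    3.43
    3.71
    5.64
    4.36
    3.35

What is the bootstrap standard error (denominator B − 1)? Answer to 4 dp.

Bootstrap SE is the standard deviation of the 7 replicate means.
Mean of replicates: (4.55 + 3.45 + 3.43 + 3.71 + 5.64 + 4.36 + 3.35) / 7 = 28.49000 / 7 = 4.07000
Sum of squared deviations: (+0.48000)² + (−0.62000)² + (−0.64000)² + (−0.36000)² + (+1.57000)² + (+0.29000)² + (−0.72000)² = 4.22140
Variance = 4.22140 / 6 = 0.70357
SE* = √0.70357

SE* = 0.8388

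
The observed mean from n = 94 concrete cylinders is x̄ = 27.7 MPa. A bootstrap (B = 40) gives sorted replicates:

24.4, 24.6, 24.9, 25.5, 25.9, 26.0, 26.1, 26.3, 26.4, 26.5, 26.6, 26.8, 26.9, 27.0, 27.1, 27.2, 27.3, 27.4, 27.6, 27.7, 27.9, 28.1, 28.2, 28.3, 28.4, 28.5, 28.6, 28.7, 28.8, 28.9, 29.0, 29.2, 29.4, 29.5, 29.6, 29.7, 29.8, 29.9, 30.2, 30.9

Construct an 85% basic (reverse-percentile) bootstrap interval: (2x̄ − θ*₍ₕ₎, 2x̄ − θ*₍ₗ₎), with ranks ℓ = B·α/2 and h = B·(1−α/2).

(25.6, 30.5)

Percentile endpoints at ranks 3 and 37: θ*₍3₎ = 24.9, θ*₍37₎ = 29.8.
Basic interval reflects these around x̄:
  lower = 2 × 27.7 − 29.8 = 25.6
  upper = 2 × 27.7 − 24.9 = 30.5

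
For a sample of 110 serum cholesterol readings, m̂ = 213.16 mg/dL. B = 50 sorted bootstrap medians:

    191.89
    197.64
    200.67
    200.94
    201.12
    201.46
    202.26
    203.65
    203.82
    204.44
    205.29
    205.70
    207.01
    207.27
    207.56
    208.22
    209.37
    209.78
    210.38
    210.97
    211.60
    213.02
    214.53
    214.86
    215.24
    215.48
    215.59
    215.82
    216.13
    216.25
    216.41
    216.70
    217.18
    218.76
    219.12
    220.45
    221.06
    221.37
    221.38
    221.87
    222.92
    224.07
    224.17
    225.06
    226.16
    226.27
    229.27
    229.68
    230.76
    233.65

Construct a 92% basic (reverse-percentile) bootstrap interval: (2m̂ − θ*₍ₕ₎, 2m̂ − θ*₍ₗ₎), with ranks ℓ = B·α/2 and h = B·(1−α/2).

(196.64, 228.68)

Percentile endpoints at ranks 2 and 48: θ*₍2₎ = 197.64, θ*₍48₎ = 229.68.
Basic interval reflects these around m̂:
  lower = 2 × 213.16 − 229.68 = 196.64
  upper = 2 × 213.16 − 197.64 = 228.68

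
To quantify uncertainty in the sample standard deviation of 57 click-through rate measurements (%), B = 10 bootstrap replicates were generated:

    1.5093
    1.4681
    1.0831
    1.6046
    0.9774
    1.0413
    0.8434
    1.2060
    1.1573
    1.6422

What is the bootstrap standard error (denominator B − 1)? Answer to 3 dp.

Bootstrap SE is the standard deviation of the 10 replicate standard deviations.
Mean of replicates: (1.5093 + 1.4681 + 1.0831 + 1.6046 + 0.9774 + 1.0413 + 0.8434 + 1.2060 + 1.1573 + 1.6422) / 10 = 12.53270 / 10 = 1.25327
Sum of squared deviations: (+0.25603)² + (+0.21483)² + (−0.17017)² + (+0.35133)² + (−0.27587)² + (−0.21197)² + (−0.40987)² + (−0.04727)² + (−0.09597)² + (+0.38893)² = 0.71583
Variance = 0.71583 / 9 = 0.07954
SE* = √0.07954

SE* = 0.282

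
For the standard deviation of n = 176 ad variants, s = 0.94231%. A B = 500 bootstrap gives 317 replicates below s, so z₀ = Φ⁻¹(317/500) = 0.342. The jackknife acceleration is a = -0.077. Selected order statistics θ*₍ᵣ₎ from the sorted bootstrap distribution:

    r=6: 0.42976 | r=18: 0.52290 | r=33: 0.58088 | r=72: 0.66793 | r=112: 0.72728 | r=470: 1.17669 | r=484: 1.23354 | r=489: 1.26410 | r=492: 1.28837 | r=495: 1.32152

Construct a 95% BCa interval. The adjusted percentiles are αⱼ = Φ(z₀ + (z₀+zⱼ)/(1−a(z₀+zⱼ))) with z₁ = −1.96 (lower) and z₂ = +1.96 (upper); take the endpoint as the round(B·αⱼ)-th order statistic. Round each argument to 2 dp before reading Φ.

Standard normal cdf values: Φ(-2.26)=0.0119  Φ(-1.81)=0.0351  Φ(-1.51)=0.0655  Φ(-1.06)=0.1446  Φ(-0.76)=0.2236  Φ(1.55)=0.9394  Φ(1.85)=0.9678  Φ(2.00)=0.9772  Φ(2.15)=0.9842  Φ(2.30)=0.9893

(0.58088, 1.32152)

Lower: z₀ + z₁ = 0.342 + (-1.960) = -1.618; 1 − a(z₀+z₁) = 1 − (-0.077)(-1.618) = 0.8754; argument = 0.342 + (-1.618)/0.8754 = -1.5063 → -1.51.
α₁ = Φ(-1.51) = 0.0655; rank = round(500 × 0.0655) = 33; θ*₍33₎ = 0.58088.
Upper: z₀ + z₂ = 2.302; 1 − a(z₀+z₂) = 1.1773; argument = 2.2974 → 2.30; α₂ = 0.9893; rank = 495; θ*₍495₎ = 1.32152.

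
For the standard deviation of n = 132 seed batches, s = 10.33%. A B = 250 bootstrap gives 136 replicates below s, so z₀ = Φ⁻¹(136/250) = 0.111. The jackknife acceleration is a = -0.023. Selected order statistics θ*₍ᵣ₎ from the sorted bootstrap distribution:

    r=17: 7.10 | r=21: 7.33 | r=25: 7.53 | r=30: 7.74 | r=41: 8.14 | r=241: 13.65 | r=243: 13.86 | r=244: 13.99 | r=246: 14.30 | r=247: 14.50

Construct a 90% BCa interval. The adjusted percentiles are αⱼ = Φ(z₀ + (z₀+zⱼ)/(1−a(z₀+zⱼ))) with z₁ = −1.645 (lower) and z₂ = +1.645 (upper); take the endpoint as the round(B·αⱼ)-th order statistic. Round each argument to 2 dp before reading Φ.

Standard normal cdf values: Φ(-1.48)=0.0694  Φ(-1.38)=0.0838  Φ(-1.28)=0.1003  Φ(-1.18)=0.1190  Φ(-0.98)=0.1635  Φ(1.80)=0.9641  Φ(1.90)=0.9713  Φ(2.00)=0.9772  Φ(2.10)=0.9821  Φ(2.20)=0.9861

Lower: z₀ + z₁ = 0.111 + (-1.645) = -1.534; 1 − a(z₀+z₁) = 1 − (-0.023)(-1.534) = 0.9647; argument = 0.111 + (-1.534)/0.9647 = -1.4791 → -1.48.
α₁ = Φ(-1.48) = 0.0694; rank = round(250 × 0.0694) = 17; θ*₍17₎ = 7.10.
Upper: z₀ + z₂ = 1.756; 1 − a(z₀+z₂) = 1.0404; argument = 1.7988 → 1.80; α₂ = 0.9641; rank = 241; θ*₍241₎ = 13.65.

(7.10, 13.65)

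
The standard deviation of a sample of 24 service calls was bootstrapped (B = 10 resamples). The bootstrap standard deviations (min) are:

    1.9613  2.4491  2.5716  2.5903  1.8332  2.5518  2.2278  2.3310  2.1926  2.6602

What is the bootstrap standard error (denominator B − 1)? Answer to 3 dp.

SE* = 0.281

Bootstrap SE is the standard deviation of the 10 replicate standard deviations.
Mean of replicates: (1.9613 + 2.4491 + 2.5716 + 2.5903 + 1.8332 + 2.5518 + 2.2278 + 2.3310 + 2.1926 + 2.6602) / 10 = 23.36890 / 10 = 2.33689
Sum of squared deviations: (−0.37559)² + (+0.11221)² + (+0.23471)² + (+0.25341)² + (−0.50369)² + (+0.21491)² + (−0.10909)² + (−0.00589)² + (−0.14429)² + (+0.32331)² = 0.71014
Variance = 0.71014 / 9 = 0.07890
SE* = √0.07890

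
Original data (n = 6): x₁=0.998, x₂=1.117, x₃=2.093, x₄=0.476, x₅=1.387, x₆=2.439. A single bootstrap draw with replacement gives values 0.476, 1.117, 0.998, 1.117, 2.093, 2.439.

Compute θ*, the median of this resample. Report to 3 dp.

θ* = 1.117

Sorted: 0.476, 0.998, 1.117, 1.117, 2.093, 2.439
Median = average of the two middle values = 1.117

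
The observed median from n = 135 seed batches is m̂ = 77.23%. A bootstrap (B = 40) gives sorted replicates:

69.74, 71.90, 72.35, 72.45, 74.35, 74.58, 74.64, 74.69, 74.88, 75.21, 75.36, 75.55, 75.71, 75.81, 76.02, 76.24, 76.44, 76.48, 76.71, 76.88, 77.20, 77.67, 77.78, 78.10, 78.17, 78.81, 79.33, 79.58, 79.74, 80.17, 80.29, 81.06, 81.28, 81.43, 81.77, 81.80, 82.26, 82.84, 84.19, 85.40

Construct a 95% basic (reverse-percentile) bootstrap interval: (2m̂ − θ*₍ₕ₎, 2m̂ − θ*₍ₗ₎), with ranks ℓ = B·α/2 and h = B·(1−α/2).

(70.27, 84.72)

Percentile endpoints at ranks 1 and 39: θ*₍1₎ = 69.74, θ*₍39₎ = 84.19.
Basic interval reflects these around m̂:
  lower = 2 × 77.23 − 84.19 = 70.27
  upper = 2 × 77.23 − 69.74 = 84.72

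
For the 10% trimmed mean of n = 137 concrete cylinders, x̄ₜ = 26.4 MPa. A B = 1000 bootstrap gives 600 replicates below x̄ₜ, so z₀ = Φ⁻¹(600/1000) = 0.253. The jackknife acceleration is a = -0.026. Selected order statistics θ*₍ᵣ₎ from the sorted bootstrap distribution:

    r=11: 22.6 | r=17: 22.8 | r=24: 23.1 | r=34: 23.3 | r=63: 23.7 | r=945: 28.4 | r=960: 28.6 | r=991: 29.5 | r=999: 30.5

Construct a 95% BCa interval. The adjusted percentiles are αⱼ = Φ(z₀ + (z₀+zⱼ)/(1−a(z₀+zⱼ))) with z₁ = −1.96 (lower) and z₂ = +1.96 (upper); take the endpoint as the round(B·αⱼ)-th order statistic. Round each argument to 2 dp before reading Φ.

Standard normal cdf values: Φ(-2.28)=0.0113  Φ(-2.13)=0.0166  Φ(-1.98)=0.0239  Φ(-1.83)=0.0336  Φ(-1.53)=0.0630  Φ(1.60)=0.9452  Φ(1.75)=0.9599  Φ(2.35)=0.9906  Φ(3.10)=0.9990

Lower: z₀ + z₁ = 0.253 + (-1.960) = -1.707; 1 − a(z₀+z₁) = 1 − (-0.026)(-1.707) = 0.9556; argument = 0.253 + (-1.707)/0.9556 = -1.5333 → -1.53.
α₁ = Φ(-1.53) = 0.0630; rank = round(1000 × 0.0630) = 63; θ*₍63₎ = 23.7.
Upper: z₀ + z₂ = 2.213; 1 − a(z₀+z₂) = 1.0575; argument = 2.3456 → 2.35; α₂ = 0.9906; rank = 991; θ*₍991₎ = 29.5.

(23.7, 29.5)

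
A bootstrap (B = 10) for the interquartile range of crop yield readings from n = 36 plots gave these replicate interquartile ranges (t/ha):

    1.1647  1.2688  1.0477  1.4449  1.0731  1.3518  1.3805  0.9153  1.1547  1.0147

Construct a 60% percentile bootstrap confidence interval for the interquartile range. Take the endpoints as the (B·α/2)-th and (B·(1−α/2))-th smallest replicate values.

Sorted replicates: 0.9153, 1.0147, 1.0477, 1.0731, 1.1547, 1.1647, 1.2688, 1.3518, 1.3805, 1.4449
α = 0.40; lower rank = 10 × 0.200 = 2; upper rank = 10 × 0.800 = 8.
The 2nd smallest replicate is 1.0147; the 8th is 1.3518.

(1.0147, 1.3518)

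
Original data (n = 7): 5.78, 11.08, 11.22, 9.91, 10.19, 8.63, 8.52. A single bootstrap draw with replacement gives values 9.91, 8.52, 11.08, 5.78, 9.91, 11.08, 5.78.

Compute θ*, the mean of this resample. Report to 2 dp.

Mean = (9.91 + 8.52 + 11.08 + 5.78 + 9.91 + 11.08 + 5.78) / 7 = 62.060 / 7 = 8.87

θ* = 8.87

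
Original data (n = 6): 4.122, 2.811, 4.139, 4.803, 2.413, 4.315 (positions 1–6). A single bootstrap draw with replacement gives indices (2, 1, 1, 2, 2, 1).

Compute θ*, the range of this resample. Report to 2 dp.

Resample values: 2.811, 4.122, 4.122, 2.811, 2.811, 4.122.
Range = 4.122 − 2.811 = 1.31

θ* = 1.31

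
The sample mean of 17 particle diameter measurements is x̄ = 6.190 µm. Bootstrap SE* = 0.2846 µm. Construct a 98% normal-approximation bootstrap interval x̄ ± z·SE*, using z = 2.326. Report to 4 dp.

Margin = 2.326 × 0.2846 = 0.66198
Interval: 6.190 ± 0.66198

(5.5280, 6.8520)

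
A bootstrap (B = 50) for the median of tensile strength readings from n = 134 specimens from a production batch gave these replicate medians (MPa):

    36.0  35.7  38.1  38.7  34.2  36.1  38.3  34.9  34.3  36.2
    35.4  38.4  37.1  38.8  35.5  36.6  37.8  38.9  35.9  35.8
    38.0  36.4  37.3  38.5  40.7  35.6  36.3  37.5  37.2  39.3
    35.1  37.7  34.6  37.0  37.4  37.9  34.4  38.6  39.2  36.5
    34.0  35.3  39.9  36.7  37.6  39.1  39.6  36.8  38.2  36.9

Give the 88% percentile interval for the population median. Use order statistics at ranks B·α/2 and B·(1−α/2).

Sorted replicates: 34.0, 34.2, 34.3, 34.4, 34.6, 34.9, 35.1, 35.3, 35.4, 35.5, 35.6, 35.7, 35.8, 35.9, 36.0, 36.1, 36.2, 36.3, 36.4, 36.5, 36.6, 36.7, 36.8, 36.9, 37.0, 37.1, 37.2, 37.3, 37.4, 37.5, 37.6, 37.7, 37.8, 37.9, 38.0, 38.1, 38.2, 38.3, 38.4, 38.5, 38.6, 38.7, 38.8, 38.9, 39.1, 39.2, 39.3, 39.6, 39.9, 40.7
α = 0.12; lower rank = 50 × 0.060 = 3; upper rank = 50 × 0.940 = 47.
The 3rd smallest replicate is 34.3; the 47th is 39.3.

(34.3, 39.3)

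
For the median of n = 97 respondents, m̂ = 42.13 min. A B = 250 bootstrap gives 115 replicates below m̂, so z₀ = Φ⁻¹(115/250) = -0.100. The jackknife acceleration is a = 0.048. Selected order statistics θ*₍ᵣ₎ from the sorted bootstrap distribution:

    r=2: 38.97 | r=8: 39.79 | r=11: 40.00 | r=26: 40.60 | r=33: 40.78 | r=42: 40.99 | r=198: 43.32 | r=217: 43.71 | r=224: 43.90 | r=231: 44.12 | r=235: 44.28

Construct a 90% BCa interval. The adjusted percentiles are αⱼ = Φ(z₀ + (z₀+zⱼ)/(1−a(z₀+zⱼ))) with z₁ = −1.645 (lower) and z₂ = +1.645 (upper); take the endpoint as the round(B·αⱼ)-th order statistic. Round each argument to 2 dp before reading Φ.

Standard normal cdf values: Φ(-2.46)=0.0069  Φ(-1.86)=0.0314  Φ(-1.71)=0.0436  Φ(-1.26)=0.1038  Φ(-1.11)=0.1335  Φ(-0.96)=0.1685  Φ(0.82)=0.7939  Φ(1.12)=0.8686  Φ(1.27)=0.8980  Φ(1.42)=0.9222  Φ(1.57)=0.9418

Lower: z₀ + z₁ = -0.100 + (-1.645) = -1.745; 1 − a(z₀+z₁) = 1 − (0.048)(-1.745) = 1.0838; argument = -0.100 + (-1.745)/1.0838 = -1.7101 → -1.71.
α₁ = Φ(-1.71) = 0.0436; rank = round(250 × 0.0436) = 11; θ*₍11₎ = 40.00.
Upper: z₀ + z₂ = 1.545; 1 − a(z₀+z₂) = 0.9258; argument = 1.5688 → 1.57; α₂ = 0.9418; rank = 235; θ*₍235₎ = 44.28.

(40.00, 44.28)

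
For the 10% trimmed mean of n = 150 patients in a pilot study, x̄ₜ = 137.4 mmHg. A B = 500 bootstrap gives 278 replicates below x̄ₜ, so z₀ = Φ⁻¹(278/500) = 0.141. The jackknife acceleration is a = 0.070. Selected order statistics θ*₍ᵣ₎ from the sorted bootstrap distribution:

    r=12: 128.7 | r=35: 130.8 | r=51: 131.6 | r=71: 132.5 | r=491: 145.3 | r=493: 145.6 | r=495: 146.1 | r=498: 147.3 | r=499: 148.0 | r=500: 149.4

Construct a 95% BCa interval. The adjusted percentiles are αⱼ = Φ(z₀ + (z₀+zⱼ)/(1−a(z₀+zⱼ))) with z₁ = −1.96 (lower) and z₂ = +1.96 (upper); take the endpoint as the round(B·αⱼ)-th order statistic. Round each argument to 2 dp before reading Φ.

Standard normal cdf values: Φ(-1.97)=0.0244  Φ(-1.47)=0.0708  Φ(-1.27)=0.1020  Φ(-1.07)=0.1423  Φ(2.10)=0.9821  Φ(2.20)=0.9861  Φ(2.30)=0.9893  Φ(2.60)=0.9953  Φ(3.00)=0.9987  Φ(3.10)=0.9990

Lower: z₀ + z₁ = 0.141 + (-1.960) = -1.819; 1 − a(z₀+z₁) = 1 − (0.070)(-1.819) = 1.1273; argument = 0.141 + (-1.819)/1.1273 = -1.4725 → -1.47.
α₁ = Φ(-1.47) = 0.0708; rank = round(500 × 0.0708) = 35; θ*₍35₎ = 130.8.
Upper: z₀ + z₂ = 2.101; 1 − a(z₀+z₂) = 0.8529; argument = 2.6043 → 2.60; α₂ = 0.9953; rank = 498; θ*₍498₎ = 147.3.

(130.8, 147.3)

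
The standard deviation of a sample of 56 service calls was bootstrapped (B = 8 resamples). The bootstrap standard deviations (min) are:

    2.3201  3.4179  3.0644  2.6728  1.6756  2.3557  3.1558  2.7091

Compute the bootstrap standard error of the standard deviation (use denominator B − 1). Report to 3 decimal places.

Bootstrap SE is the standard deviation of the 8 replicate standard deviations.
Mean of replicates: (2.3201 + 3.4179 + 3.0644 + 2.6728 + 1.6756 + 2.3557 + 3.1558 + 2.7091) / 8 = 21.37140 / 8 = 2.67143
Sum of squared deviations: (−0.35133)² + (+0.74647)² + (+0.39297)² + (+0.00137)² + (−0.99583)² + (−0.31573)² + (+0.48438)² + (+0.03767)² = 2.16247
Variance = 2.16247 / 7 = 0.30892
SE* = √0.30892

SE* = 0.556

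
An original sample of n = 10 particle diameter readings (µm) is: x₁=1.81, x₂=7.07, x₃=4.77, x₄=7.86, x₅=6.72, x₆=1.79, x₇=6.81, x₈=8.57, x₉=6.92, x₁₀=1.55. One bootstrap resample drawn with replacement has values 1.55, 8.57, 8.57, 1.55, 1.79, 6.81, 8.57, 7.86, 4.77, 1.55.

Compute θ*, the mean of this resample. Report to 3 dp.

θ* = 5.159

Mean = (1.55 + 8.57 + 8.57 + 1.55 + 1.79 + 6.81 + 8.57 + 7.86 + 4.77 + 1.55) / 10 = 51.590 / 10 = 5.159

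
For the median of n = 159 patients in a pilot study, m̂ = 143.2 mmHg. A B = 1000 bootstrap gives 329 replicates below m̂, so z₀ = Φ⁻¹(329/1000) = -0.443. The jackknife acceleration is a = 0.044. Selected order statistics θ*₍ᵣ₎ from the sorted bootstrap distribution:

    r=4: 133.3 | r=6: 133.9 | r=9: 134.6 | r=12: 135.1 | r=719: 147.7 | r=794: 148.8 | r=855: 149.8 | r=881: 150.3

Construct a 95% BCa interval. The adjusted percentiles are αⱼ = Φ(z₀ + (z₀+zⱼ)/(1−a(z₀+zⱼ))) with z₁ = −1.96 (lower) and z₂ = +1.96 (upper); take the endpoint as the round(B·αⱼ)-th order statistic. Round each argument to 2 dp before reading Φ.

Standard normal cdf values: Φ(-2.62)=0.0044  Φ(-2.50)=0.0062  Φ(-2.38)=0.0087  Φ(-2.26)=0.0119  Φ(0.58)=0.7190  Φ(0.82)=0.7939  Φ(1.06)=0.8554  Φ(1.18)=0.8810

(133.3, 150.3)

Lower: z₀ + z₁ = -0.443 + (-1.960) = -2.403; 1 − a(z₀+z₁) = 1 − (0.044)(-2.403) = 1.1057; argument = -0.443 + (-2.403)/1.1057 = -2.6162 → -2.62.
α₁ = Φ(-2.62) = 0.0044; rank = round(1000 × 0.0044) = 4; θ*₍4₎ = 133.3.
Upper: z₀ + z₂ = 1.517; 1 − a(z₀+z₂) = 0.9333; argument = 1.1825 → 1.18; α₂ = 0.8810; rank = 881; θ*₍881₎ = 150.3.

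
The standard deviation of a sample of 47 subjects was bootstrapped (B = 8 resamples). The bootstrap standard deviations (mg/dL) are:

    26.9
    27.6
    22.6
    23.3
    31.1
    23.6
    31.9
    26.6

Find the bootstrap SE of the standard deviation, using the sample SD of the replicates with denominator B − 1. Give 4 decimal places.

SE* = 3.4896

Bootstrap SE is the standard deviation of the 8 replicate standard deviations.
Mean of replicates: (26.9 + 27.6 + 22.6 + 23.3 + 31.1 + 23.6 + 31.9 + 26.6) / 8 = 213.60000 / 8 = 26.70000
Sum of squared deviations: (+0.20000)² + (+0.90000)² + (−4.10000)² + (−3.40000)² + (+4.40000)² + (−3.10000)² + (+5.20000)² + (−0.10000)² = 85.24000
Variance = 85.24000 / 7 = 12.17714
SE* = √12.17714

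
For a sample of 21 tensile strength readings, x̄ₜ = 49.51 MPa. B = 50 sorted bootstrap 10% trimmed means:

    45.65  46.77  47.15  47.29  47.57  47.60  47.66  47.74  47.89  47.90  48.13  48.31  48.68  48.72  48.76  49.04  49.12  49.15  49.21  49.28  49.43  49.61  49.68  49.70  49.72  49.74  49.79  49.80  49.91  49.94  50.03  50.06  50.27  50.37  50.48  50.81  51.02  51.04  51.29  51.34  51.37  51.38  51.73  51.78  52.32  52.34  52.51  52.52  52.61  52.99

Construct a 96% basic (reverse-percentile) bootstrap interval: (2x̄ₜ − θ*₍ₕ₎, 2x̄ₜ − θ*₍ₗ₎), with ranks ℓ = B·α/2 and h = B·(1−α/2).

(46.41, 53.37)

Percentile endpoints at ranks 1 and 49: θ*₍1₎ = 45.65, θ*₍49₎ = 52.61.
Basic interval reflects these around x̄ₜ:
  lower = 2 × 49.51 − 52.61 = 46.41
  upper = 2 × 49.51 − 45.65 = 53.37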